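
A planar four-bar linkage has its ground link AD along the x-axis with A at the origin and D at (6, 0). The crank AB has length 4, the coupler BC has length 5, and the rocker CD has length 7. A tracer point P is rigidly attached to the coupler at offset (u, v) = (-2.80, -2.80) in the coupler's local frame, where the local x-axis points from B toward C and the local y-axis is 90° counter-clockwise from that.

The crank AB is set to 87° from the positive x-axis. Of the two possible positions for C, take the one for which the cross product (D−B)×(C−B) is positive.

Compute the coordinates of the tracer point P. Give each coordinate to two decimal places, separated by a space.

-0.54 0.11

A=(0,0), D=(6.00,0)
B = A + 4.00·(cos87°, sin87°) = (0.2093, 3.9945)
|BD| = 7.0348
circle(B,5.00) ∩ circle(D,7.00): a=1.8116, h=4.6603
  candidates: C₊=(4.3468,6.8020) cross=32.784; C₋=(-0.9457,-0.8702) cross=-32.784
  mode + wants cross > 0 → take C=(4.3468,6.8020) (cross=32.784)
ex = (C−B)/|BC| = (0.8275,0.5615); ey = (-0.5615,0.8275)
P = B + -2.80·ex + -2.80·ey = (-0.5354,0.1054)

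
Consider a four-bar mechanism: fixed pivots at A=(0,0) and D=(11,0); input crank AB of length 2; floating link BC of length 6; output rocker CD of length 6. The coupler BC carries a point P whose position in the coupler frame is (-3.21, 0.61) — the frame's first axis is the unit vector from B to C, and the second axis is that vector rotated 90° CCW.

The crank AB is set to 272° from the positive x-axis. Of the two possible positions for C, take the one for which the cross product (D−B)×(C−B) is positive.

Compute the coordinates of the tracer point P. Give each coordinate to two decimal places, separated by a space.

-2.96 -3.21

A=(0,0), D=(11.00,0)
B = A + 2.00·(cos272°, sin272°) = (0.0698, -1.9988)
|BD| = 11.1115
circle(B,6.00) ∩ circle(D,6.00): a=5.5557, h=2.2658
  candidates: C₊=(5.1273,1.2295) cross=25.176; C₋=(5.9425,-3.2282) cross=-25.176
  mode + wants cross > 0 → take C=(5.1273,1.2295) (cross=25.176)
ex = (C−B)/|BC| = (0.8429,0.5380); ey = (-0.5380,0.8429)
P = B + -3.21·ex + 0.61·ey = (-2.9642,-3.2117)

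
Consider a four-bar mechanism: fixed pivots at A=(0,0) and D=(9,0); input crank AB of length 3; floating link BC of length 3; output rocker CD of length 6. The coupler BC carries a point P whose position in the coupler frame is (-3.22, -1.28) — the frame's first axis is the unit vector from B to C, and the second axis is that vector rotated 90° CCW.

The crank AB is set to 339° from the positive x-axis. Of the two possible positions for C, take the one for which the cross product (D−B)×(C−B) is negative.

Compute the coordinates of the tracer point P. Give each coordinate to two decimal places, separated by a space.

0.11 1.11

A=(0,0), D=(9.00,0)
B = A + 3.00·(cos339°, sin339°) = (2.8007, -1.0751)
|BD| = 6.2918
circle(B,3.00) ∩ circle(D,6.00): a=1.0002, h=2.8283
  candidates: C₊=(3.3030,1.8826) cross=17.795; C₋=(4.2696,-3.6909) cross=-17.795
  mode - wants cross < 0 → take C=(4.2696,-3.6909) (cross=-17.795)
ex = (C−B)/|BC| = (0.4896,-0.8719); ey = (0.8719,0.4896)
P = B + -3.22·ex + -1.28·ey = (0.1081,1.1059)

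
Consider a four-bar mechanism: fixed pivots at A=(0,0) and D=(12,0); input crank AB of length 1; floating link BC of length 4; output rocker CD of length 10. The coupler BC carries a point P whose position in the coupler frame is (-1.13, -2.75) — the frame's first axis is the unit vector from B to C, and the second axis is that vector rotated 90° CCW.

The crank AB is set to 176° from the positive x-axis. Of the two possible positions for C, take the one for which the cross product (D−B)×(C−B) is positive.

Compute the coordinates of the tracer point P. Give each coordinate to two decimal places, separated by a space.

A=(0,0), D=(12.00,0)
B = A + 1.00·(cos176°, sin176°) = (-0.9976, 0.0698)
|BD| = 12.9978
circle(B,4.00) ∩ circle(D,10.00): a=3.2675, h=2.3072
  candidates: C₊=(2.2823,2.3594) cross=29.988; C₋=(2.2576,-2.2549) cross=-29.988
  mode + wants cross > 0 → take C=(2.2823,2.3594) (cross=29.988)
ex = (C−B)/|BC| = (0.8200,0.5724); ey = (-0.5724,0.8200)
P = B + -1.13·ex + -2.75·ey = (-0.3500,-2.8320)

-0.35 -2.83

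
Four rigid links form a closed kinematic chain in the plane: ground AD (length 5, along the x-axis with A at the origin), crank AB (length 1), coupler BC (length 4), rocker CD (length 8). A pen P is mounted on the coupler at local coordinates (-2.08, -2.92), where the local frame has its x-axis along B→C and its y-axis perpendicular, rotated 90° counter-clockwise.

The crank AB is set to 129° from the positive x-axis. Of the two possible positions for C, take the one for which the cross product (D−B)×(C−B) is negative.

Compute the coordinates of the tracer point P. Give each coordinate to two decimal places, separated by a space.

A=(0,0), D=(5.00,0)
B = A + 1.00·(cos129°, sin129°) = (-0.6293, 0.7771)
|BD| = 5.6827
circle(B,4.00) ∩ circle(D,8.00): a=-1.3820, h=3.7537
  candidates: C₊=(-1.4850,4.6846) cross=21.331; C₋=(-2.5117,-2.7523) cross=-21.331
  mode - wants cross < 0 → take C=(-2.5117,-2.7523) (cross=-21.331)
ex = (C−B)/|BC| = (-0.4706,-0.8824); ey = (0.8824,-0.4706)
P = B + -2.08·ex + -2.92·ey = (-2.2270,3.9866)

-2.23 3.99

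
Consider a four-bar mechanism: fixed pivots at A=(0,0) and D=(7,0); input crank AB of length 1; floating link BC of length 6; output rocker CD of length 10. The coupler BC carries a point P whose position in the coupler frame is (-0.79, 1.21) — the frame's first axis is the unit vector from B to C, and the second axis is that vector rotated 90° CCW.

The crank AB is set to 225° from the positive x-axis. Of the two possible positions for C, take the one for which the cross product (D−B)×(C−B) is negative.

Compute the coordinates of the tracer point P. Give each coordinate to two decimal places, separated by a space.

0.46 0.14

A=(0,0), D=(7.00,0)
B = A + 1.00·(cos225°, sin225°) = (-0.7071, -0.7071)
|BD| = 7.7395
circle(B,6.00) ∩ circle(D,10.00): a=-0.2649, h=5.9941
  candidates: C₊=(-1.5186,5.2378) cross=46.392; C₋=(-0.4233,-6.7004) cross=-46.392
  mode - wants cross < 0 → take C=(-0.4233,-6.7004) (cross=-46.392)
ex = (C−B)/|BC| = (0.0473,-0.9989); ey = (0.9989,0.0473)
P = B + -0.79·ex + 1.21·ey = (0.4642,0.1393)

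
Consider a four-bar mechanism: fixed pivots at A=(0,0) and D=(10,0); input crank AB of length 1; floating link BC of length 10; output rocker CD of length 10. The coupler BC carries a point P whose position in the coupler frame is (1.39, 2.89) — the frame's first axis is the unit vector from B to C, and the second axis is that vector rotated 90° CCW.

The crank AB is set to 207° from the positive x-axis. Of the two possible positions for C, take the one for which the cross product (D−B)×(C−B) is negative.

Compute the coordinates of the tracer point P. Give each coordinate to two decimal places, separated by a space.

2.27 0.09

A=(0,0), D=(10.00,0)
B = A + 1.00·(cos207°, sin207°) = (-0.8910, -0.4540)
|BD| = 10.9005
circle(B,10.00) ∩ circle(D,10.00): a=5.4502, h=8.3842
  candidates: C₊=(4.2053,8.1499) cross=91.392; C₋=(4.9037,-8.6039) cross=-91.392
  mode - wants cross < 0 → take C=(4.9037,-8.6039) (cross=-91.392)
ex = (C−B)/|BC| = (0.5795,-0.8150); ey = (0.8150,0.5795)
P = B + 1.39·ex + 2.89·ey = (2.2698,0.0878)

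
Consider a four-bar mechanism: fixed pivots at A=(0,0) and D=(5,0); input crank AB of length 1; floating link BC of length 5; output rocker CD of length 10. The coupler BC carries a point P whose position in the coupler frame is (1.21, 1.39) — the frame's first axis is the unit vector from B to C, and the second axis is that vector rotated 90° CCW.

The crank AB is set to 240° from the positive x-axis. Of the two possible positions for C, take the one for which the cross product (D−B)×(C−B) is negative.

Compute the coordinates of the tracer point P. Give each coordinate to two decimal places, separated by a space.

-0.32 -2.70

A=(0,0), D=(5.00,0)
B = A + 1.00·(cos240°, sin240°) = (-0.5000, -0.8660)
|BD| = 5.5678
circle(B,5.00) ∩ circle(D,10.00): a=-3.9513, h=3.0638
  candidates: C₊=(-4.8798,1.5459) cross=17.059; C₋=(-3.9267,-4.5072) cross=-17.059
  mode - wants cross < 0 → take C=(-3.9267,-4.5072) (cross=-17.059)
ex = (C−B)/|BC| = (-0.6853,-0.7282); ey = (0.7282,-0.6853)
P = B + 1.21·ex + 1.39·ey = (-0.3170,-2.6998)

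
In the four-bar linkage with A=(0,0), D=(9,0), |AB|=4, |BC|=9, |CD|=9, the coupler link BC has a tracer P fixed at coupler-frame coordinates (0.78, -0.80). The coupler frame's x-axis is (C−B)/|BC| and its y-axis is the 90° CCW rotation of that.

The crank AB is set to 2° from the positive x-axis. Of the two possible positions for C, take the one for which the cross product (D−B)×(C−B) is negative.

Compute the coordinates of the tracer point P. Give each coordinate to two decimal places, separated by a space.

3.42 -0.82

A=(0,0), D=(9.00,0)
B = A + 4.00·(cos2°, sin2°) = (3.9976, 0.1396)
|BD| = 5.0044
circle(B,9.00) ∩ circle(D,9.00): a=2.5022, h=8.6452
  candidates: C₊=(6.7399,8.7116) cross=43.264; C₋=(6.2576,-8.5720) cross=-43.264
  mode - wants cross < 0 → take C=(6.2576,-8.5720) (cross=-43.264)
ex = (C−B)/|BC| = (0.2511,-0.9680); ey = (0.9680,0.2511)
P = B + 0.78·ex + -0.80·ey = (3.4191,-0.8163)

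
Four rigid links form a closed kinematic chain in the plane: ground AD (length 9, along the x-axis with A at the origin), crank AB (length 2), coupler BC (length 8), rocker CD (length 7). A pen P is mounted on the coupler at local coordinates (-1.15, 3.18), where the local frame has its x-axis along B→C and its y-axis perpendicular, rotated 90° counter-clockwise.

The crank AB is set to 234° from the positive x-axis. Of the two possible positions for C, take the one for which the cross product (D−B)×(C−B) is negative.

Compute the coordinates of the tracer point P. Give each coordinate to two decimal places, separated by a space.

A=(0,0), D=(9.00,0)
B = A + 2.00·(cos234°, sin234°) = (-1.1756, -1.6180)
|BD| = 10.3034
circle(B,8.00) ∩ circle(D,7.00): a=5.8796, h=5.4249
  candidates: C₊=(3.7792,4.6629) cross=55.895; C₋=(5.4830,-6.0523) cross=-55.895
  mode - wants cross < 0 → take C=(5.4830,-6.0523) (cross=-55.895)
ex = (C−B)/|BC| = (0.8323,-0.5543); ey = (0.5543,0.8323)
P = B + -1.15·ex + 3.18·ey = (-0.3701,1.6662)

-0.37 1.67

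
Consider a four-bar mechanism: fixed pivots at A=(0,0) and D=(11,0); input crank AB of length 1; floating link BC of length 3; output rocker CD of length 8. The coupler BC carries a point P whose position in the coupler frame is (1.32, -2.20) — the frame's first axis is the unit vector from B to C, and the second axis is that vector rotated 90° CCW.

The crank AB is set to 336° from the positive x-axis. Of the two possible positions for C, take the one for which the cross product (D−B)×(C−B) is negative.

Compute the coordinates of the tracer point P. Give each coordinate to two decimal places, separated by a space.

0.65 -2.96

A=(0,0), D=(11.00,0)
B = A + 1.00·(cos336°, sin336°) = (0.9135, -0.4067)
|BD| = 10.0947
circle(B,3.00) ∩ circle(D,8.00): a=2.3231, h=1.8982
  candidates: C₊=(3.1583,1.5835) cross=19.162; C₋=(3.3113,-2.2098) cross=-19.162
  mode - wants cross < 0 → take C=(3.3113,-2.2098) (cross=-19.162)
ex = (C−B)/|BC| = (0.7992,-0.6010); ey = (0.6010,0.7992)
P = B + 1.32·ex + -2.20·ey = (0.6463,-2.9584)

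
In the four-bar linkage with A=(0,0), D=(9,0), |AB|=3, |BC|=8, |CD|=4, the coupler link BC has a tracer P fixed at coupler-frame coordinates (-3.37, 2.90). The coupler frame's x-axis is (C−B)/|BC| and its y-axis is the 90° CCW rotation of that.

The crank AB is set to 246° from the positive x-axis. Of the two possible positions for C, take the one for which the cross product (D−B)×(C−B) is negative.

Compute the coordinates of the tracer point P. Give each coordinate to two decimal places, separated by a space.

-4.37 0.39

A=(0,0), D=(9.00,0)
B = A + 3.00·(cos246°, sin246°) = (-1.2202, -2.7406)
|BD| = 10.5813
circle(B,8.00) ∩ circle(D,4.00): a=7.5588, h=2.6200
  candidates: C₊=(5.4020,1.7478) cross=27.723; C₋=(6.7593,-3.3135) cross=-27.723
  mode - wants cross < 0 → take C=(6.7593,-3.3135) (cross=-27.723)
ex = (C−B)/|BC| = (0.9974,-0.0716); ey = (0.0716,0.9974)
P = B + -3.37·ex + 2.90·ey = (-4.3739,0.3932)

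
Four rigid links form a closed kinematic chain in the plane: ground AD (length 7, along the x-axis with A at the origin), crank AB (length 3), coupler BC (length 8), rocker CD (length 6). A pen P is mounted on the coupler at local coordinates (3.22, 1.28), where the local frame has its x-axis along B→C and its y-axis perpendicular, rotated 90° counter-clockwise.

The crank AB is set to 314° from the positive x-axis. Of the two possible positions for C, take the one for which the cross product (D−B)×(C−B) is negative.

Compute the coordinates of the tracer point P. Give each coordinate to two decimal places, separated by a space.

A=(0,0), D=(7.00,0)
B = A + 3.00·(cos314°, sin314°) = (2.0840, -2.1580)
|BD| = 5.3688
circle(B,8.00) ∩ circle(D,6.00): a=5.2921, h=5.9995
  candidates: C₊=(4.5182,5.4627) cross=32.210; C₋=(9.3412,-5.5244) cross=-32.210
  mode - wants cross < 0 → take C=(9.3412,-5.5244) (cross=-32.210)
ex = (C−B)/|BC| = (0.9072,-0.4208); ey = (0.4208,0.9072)
P = B + 3.22·ex + 1.28·ey = (5.5436,-2.3518)

5.54 -2.35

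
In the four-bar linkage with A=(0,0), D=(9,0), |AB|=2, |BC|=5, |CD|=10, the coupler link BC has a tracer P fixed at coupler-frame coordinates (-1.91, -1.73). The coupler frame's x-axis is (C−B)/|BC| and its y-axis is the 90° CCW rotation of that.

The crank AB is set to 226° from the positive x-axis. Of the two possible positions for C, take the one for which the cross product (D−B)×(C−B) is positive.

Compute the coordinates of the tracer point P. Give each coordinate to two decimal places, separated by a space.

-0.08 -3.66

A=(0,0), D=(9.00,0)
B = A + 2.00·(cos226°, sin226°) = (-1.3893, -1.4387)
|BD| = 10.4885
circle(B,5.00) ∩ circle(D,10.00): a=1.6689, h=4.7133
  candidates: C₊=(-0.3827,3.4590) cross=49.435; C₋=(0.9103,-5.8785) cross=-49.435
  mode + wants cross > 0 → take C=(-0.3827,3.4590) (cross=49.435)
ex = (C−B)/|BC| = (0.2013,0.9795); ey = (-0.9795,0.2013)
P = B + -1.91·ex + -1.73·ey = (-0.0793,-3.6579)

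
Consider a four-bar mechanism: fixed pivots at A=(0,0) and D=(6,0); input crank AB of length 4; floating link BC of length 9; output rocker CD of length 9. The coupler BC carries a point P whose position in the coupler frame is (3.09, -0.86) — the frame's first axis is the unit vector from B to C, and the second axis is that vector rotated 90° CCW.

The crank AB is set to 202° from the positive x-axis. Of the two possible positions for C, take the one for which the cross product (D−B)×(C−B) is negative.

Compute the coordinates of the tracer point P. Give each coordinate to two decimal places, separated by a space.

A=(0,0), D=(6.00,0)
B = A + 4.00·(cos202°, sin202°) = (-3.7087, -1.4984)
|BD| = 9.8237
circle(B,9.00) ∩ circle(D,9.00): a=4.9118, h=7.5415
  candidates: C₊=(-0.0047,6.7040) cross=74.085; C₋=(2.2959,-8.2024) cross=-74.085
  mode - wants cross < 0 → take C=(2.2959,-8.2024) (cross=-74.085)
ex = (C−B)/|BC| = (0.6672,-0.7449); ey = (0.7449,0.6672)
P = B + 3.09·ex + -0.86·ey = (-2.2877,-4.3739)

-2.29 -4.37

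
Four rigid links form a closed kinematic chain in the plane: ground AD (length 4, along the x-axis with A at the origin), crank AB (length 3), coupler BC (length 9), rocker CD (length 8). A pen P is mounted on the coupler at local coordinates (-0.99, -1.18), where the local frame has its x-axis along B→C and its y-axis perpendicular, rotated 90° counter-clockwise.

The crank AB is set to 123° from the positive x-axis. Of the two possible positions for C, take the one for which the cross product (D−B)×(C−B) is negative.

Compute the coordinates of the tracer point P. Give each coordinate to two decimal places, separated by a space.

A=(0,0), D=(4.00,0)
B = A + 3.00·(cos123°, sin123°) = (-1.6339, 2.5160)
|BD| = 6.1702
circle(B,9.00) ∩ circle(D,8.00): a=4.4627, h=7.8157
  candidates: C₊=(5.6279,7.8326) cross=48.224; C₋=(-0.7461,-6.4401) cross=-48.224
  mode - wants cross < 0 → take C=(-0.7461,-6.4401) (cross=-48.224)
ex = (C−B)/|BC| = (0.0986,-0.9951); ey = (0.9951,0.0986)
P = B + -0.99·ex + -1.18·ey = (-2.9058,3.3848)

-2.91 3.38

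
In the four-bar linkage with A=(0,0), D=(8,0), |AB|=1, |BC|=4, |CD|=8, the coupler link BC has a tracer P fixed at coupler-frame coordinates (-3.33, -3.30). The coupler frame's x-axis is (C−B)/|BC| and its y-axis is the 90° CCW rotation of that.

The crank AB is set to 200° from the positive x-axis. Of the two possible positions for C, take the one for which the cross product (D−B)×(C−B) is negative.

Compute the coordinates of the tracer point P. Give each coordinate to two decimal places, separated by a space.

-5.44 0.99

A=(0,0), D=(8.00,0)
B = A + 1.00·(cos200°, sin200°) = (-0.9397, -0.3420)
|BD| = 8.9462
circle(B,4.00) ∩ circle(D,8.00): a=1.7904, h=3.5769
  candidates: C₊=(0.7127,3.3007) cross=32.000; C₋=(0.9862,-3.8479) cross=-32.000
  mode - wants cross < 0 → take C=(0.9862,-3.8479) (cross=-32.000)
ex = (C−B)/|BC| = (0.4815,-0.8765); ey = (0.8765,0.4815)
P = B + -3.33·ex + -3.30·ey = (-5.4353,0.9878)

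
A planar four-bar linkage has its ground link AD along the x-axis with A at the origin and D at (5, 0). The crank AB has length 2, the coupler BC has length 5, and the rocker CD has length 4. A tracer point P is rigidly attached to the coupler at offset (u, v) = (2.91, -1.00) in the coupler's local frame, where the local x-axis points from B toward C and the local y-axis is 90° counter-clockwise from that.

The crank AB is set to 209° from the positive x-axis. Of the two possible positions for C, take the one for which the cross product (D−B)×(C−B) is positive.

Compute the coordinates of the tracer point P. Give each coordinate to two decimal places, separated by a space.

A=(0,0), D=(5.00,0)
B = A + 2.00·(cos209°, sin209°) = (-1.7492, -0.9696)
|BD| = 6.8185
circle(B,5.00) ∩ circle(D,4.00): a=4.0692, h=2.9054
  candidates: C₊=(1.8655,2.4849) cross=19.811; C₋=(2.6918,-3.2668) cross=-19.811
  mode + wants cross > 0 → take C=(1.8655,2.4849) (cross=19.811)
ex = (C−B)/|BC| = (0.7229,0.6909); ey = (-0.6909,0.7229)
P = B + 2.91·ex + -1.00·ey = (1.0454,0.3180)

1.05 0.32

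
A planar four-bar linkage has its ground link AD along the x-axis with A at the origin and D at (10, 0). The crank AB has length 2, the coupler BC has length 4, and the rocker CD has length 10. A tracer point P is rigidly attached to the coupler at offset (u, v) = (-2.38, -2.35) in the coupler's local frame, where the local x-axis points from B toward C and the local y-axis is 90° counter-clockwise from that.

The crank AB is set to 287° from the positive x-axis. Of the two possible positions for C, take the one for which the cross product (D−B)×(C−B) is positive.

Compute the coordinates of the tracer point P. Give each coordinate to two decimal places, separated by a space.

A=(0,0), D=(10.00,0)
B = A + 2.00·(cos287°, sin287°) = (0.5847, -1.9126)
|BD| = 9.6076
circle(B,4.00) ∩ circle(D,10.00): a=0.4322, h=3.9766
  candidates: C₊=(0.2167,2.0704) cross=38.205; C₋=(1.7999,-5.7236) cross=-38.205
  mode + wants cross > 0 → take C=(0.2167,2.0704) (cross=38.205)
ex = (C−B)/|BC| = (-0.0920,0.9958); ey = (-0.9958,-0.0920)
P = B + -2.38·ex + -2.35·ey = (3.1438,-4.0663)

3.14 -4.07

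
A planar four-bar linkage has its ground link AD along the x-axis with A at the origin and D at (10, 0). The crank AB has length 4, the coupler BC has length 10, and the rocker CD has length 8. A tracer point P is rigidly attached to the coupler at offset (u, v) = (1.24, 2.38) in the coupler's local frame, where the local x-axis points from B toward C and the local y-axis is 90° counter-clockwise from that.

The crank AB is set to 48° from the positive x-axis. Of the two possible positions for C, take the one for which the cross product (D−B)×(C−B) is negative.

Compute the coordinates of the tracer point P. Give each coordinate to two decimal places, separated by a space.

A=(0,0), D=(10.00,0)
B = A + 4.00·(cos48°, sin48°) = (2.6765, 2.9726)
|BD| = 7.9038
circle(B,10.00) ∩ circle(D,8.00): a=6.2293, h=7.8228
  candidates: C₊=(11.3906,7.8782) cross=61.830; C₋=(5.5063,-6.6187) cross=-61.830
  mode - wants cross < 0 → take C=(5.5063,-6.6187) (cross=-61.830)
ex = (C−B)/|BC| = (0.2830,-0.9591); ey = (0.9591,0.2830)
P = B + 1.24·ex + 2.38·ey = (5.3101,2.4568)

5.31 2.46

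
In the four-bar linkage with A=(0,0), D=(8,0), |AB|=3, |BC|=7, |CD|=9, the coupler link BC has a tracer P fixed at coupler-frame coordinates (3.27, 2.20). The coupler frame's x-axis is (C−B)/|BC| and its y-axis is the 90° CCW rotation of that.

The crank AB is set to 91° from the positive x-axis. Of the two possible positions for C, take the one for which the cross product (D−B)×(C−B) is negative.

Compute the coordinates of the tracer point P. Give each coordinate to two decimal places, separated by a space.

2.14 -0.27

A=(0,0), D=(8.00,0)
B = A + 3.00·(cos91°, sin91°) = (-0.0524, 2.9995)
|BD| = 8.5929
circle(B,7.00) ∩ circle(D,9.00): a=2.4344, h=6.5630
  candidates: C₊=(4.5199,8.2999) cross=56.395; C₋=(-0.0620,-4.0005) cross=-56.395
  mode - wants cross < 0 → take C=(-0.0620,-4.0005) (cross=-56.395)
ex = (C−B)/|BC| = (-0.0014,-1.0000); ey = (1.0000,-0.0014)
P = B + 3.27·ex + 2.20·ey = (2.1431,-0.2735)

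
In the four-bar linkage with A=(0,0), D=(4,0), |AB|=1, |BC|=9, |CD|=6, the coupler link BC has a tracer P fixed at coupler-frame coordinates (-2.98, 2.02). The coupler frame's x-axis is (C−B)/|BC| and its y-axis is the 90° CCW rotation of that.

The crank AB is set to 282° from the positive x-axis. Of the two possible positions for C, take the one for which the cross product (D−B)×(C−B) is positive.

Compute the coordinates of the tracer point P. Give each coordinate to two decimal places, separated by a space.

A=(0,0), D=(4.00,0)
B = A + 1.00·(cos282°, sin282°) = (0.2079, -0.9781)
|BD| = 3.9162
circle(B,9.00) ∩ circle(D,6.00): a=7.7035, h=4.6537
  candidates: C₊=(6.5049,5.4521) cross=18.225; C₋=(8.8296,-3.5603) cross=-18.225
  mode + wants cross > 0 → take C=(6.5049,5.4521) (cross=18.225)
ex = (C−B)/|BC| = (0.6997,0.7145); ey = (-0.7145,0.6997)
P = B + -2.98·ex + 2.02·ey = (-3.3203,-1.6940)

-3.32 -1.69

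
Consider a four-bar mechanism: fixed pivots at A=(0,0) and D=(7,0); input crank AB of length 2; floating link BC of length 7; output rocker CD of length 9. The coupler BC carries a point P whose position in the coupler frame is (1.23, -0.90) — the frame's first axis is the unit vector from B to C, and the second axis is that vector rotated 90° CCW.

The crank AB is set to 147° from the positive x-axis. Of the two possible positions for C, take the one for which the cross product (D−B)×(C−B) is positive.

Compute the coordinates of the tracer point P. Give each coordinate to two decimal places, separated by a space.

-0.30 1.74

A=(0,0), D=(7.00,0)
B = A + 2.00·(cos147°, sin147°) = (-1.6773, 1.0893)
|BD| = 8.7454
circle(B,7.00) ∩ circle(D,9.00): a=2.5432, h=6.5217
  candidates: C₊=(1.6584,7.2434) cross=57.035; C₋=(0.0338,-5.6984) cross=-57.035
  mode + wants cross > 0 → take C=(1.6584,7.2434) (cross=57.035)
ex = (C−B)/|BC| = (0.4765,0.8792); ey = (-0.8792,0.4765)
P = B + 1.23·ex + -0.90·ey = (-0.3000,1.7418)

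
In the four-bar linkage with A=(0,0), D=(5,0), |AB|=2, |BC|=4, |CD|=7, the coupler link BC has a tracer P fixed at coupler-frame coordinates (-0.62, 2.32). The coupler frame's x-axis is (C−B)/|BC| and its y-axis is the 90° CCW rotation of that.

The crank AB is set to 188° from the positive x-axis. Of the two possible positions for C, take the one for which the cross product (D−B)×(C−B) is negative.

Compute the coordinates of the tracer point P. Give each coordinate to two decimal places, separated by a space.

A=(0,0), D=(5.00,0)
B = A + 2.00·(cos188°, sin188°) = (-1.9805, -0.2783)
|BD| = 6.9861
circle(B,4.00) ∩ circle(D,7.00): a=1.1312, h=3.8367
  candidates: C₊=(-1.0031,3.6004) cross=26.804; C₋=(-0.6974,-4.0669) cross=-26.804
  mode - wants cross < 0 → take C=(-0.6974,-4.0669) (cross=-26.804)
ex = (C−B)/|BC| = (0.3208,-0.9471); ey = (0.9471,0.3208)
P = B + -0.62·ex + 2.32·ey = (0.0180,1.0531)

0.02 1.05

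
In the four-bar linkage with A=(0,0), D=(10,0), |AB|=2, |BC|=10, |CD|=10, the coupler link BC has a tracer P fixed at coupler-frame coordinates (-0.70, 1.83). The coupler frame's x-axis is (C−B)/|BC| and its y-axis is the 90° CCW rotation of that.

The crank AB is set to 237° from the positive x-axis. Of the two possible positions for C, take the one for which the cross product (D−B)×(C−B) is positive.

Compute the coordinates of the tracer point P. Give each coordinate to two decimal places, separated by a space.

-3.04 -1.52

A=(0,0), D=(10.00,0)
B = A + 2.00·(cos237°, sin237°) = (-1.0893, -1.6773)
|BD| = 11.2154
circle(B,10.00) ∩ circle(D,10.00): a=5.6077, h=8.2797
  candidates: C₊=(3.2171,7.3479) cross=92.860; C₋=(5.6936,-9.0253) cross=-92.860
  mode + wants cross > 0 → take C=(3.2171,7.3479) (cross=92.860)
ex = (C−B)/|BC| = (0.4306,0.9025); ey = (-0.9025,0.4306)
P = B + -0.70·ex + 1.83·ey = (-3.0423,-1.5210)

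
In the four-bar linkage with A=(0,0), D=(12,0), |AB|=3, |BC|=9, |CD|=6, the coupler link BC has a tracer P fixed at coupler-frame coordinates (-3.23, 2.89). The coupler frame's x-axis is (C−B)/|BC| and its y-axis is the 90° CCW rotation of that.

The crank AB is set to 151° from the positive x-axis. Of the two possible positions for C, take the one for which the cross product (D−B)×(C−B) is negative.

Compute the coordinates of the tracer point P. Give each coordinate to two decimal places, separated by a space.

-4.99 5.09

A=(0,0), D=(12.00,0)
B = A + 3.00·(cos151°, sin151°) = (-2.6239, 1.4544)
|BD| = 14.6960
circle(B,9.00) ∩ circle(D,6.00): a=8.8790, h=1.4706
  candidates: C₊=(6.3571,2.0391) cross=21.613; C₋=(6.0660,-0.8877) cross=-21.613
  mode - wants cross < 0 → take C=(6.0660,-0.8877) (cross=-21.613)
ex = (C−B)/|BC| = (0.9655,-0.2602); ey = (0.2602,0.9655)
P = B + -3.23·ex + 2.89·ey = (-4.9905,5.0854)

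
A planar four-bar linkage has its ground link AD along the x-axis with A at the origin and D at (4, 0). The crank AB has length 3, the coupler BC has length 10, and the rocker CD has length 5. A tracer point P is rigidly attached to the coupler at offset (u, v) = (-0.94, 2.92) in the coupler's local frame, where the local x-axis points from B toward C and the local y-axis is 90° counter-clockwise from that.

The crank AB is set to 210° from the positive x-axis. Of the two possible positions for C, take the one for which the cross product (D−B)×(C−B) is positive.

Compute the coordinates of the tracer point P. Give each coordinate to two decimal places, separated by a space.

A=(0,0), D=(4.00,0)
B = A + 3.00·(cos210°, sin210°) = (-2.5981, -1.5000)
|BD| = 6.7664
circle(B,10.00) ∩ circle(D,5.00): a=8.9253, h=4.5099
  candidates: C₊=(5.1054,4.8763) cross=30.516; C₋=(7.1049,-3.9191) cross=-30.516
  mode + wants cross > 0 → take C=(5.1054,4.8763) (cross=30.516)
ex = (C−B)/|BC| = (0.7703,0.6376); ey = (-0.6376,0.7703)
P = B + -0.94·ex + 2.92·ey = (-5.1841,0.1500)

-5.18 0.15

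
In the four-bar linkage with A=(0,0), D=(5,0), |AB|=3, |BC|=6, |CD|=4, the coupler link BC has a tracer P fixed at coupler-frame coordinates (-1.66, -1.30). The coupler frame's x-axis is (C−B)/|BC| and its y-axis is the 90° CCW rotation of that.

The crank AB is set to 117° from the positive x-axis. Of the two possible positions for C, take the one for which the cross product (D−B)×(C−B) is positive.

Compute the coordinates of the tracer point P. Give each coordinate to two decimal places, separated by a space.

A=(0,0), D=(5.00,0)
B = A + 3.00·(cos117°, sin117°) = (-1.3620, 2.6730)
|BD| = 6.9007
circle(B,6.00) ∩ circle(D,4.00): a=4.8995, h=3.4634
  candidates: C₊=(4.4966,3.9682) cross=23.900; C₋=(1.8134,-2.4178) cross=-23.900
  mode + wants cross > 0 → take C=(4.4966,3.9682) (cross=23.900)
ex = (C−B)/|BC| = (0.9764,0.2159); ey = (-0.2159,0.9764)
P = B + -1.66·ex + -1.30·ey = (-2.7022,1.0453)

-2.70 1.05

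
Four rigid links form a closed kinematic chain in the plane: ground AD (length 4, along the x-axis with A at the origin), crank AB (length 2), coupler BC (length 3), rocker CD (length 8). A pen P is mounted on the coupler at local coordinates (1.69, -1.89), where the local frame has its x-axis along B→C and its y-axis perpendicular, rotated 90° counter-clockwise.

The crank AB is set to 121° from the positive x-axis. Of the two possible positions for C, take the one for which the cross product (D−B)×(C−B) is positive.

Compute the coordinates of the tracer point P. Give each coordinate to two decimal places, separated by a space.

A=(0,0), D=(4.00,0)
B = A + 2.00·(cos121°, sin121°) = (-1.0301, 1.7143)
|BD| = 5.3142
circle(B,3.00) ∩ circle(D,8.00): a=-2.5177, h=1.6313
  candidates: C₊=(-2.8870,4.0706) cross=8.669; C₋=(-3.9394,0.9825) cross=-8.669
  mode + wants cross > 0 → take C=(-2.8870,4.0706) (cross=8.669)
ex = (C−B)/|BC| = (-0.6190,0.7854); ey = (-0.7854,-0.6190)
P = B + 1.69·ex + -1.89·ey = (-0.5917,4.2115)

-0.59 4.21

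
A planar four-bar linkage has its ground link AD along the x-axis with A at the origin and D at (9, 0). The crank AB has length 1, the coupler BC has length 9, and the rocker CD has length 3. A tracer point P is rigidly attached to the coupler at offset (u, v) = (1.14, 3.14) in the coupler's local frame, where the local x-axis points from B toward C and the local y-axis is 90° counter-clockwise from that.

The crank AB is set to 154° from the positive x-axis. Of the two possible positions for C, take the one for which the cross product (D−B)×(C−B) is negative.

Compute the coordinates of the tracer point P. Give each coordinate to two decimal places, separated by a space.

A=(0,0), D=(9.00,0)
B = A + 1.00·(cos154°, sin154°) = (-0.8988, 0.4384)
|BD| = 9.9085
circle(B,9.00) ∩ circle(D,3.00): a=8.5875, h=2.6935
  candidates: C₊=(7.7995,2.7493) cross=26.689; C₋=(7.5611,-2.6324) cross=-26.689
  mode - wants cross < 0 → take C=(7.5611,-2.6324) (cross=-26.689)
ex = (C−B)/|BC| = (0.9400,-0.3412); ey = (0.3412,0.9400)
P = B + 1.14·ex + 3.14·ey = (1.2442,3.0010)

1.24 3.00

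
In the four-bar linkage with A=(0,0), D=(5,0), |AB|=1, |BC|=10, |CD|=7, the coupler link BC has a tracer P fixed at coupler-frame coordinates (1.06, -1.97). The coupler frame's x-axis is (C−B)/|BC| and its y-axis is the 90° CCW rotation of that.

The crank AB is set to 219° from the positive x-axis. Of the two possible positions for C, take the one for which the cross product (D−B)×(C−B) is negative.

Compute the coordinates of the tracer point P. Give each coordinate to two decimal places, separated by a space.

A=(0,0), D=(5.00,0)
B = A + 1.00·(cos219°, sin219°) = (-0.7771, -0.6293)
|BD| = 5.8113
circle(B,10.00) ∩ circle(D,7.00): a=7.2936, h=6.8413
  candidates: C₊=(5.7328,6.9615) cross=39.757; C₋=(7.2145,-6.6405) cross=-39.757
  mode - wants cross < 0 → take C=(7.2145,-6.6405) (cross=-39.757)
ex = (C−B)/|BC| = (0.7992,-0.6011); ey = (0.6011,0.7992)
P = B + 1.06·ex + -1.97·ey = (-1.1142,-2.8409)

-1.11 -2.84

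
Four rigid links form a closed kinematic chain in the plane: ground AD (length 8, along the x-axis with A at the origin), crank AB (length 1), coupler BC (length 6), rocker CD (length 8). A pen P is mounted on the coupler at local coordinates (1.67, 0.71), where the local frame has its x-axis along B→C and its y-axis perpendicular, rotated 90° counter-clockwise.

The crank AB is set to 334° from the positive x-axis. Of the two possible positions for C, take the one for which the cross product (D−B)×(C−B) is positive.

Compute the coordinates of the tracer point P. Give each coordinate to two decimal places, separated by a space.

A=(0,0), D=(8.00,0)
B = A + 1.00·(cos334°, sin334°) = (0.8988, -0.4384)
|BD| = 7.1147
circle(B,6.00) ∩ circle(D,8.00): a=1.5896, h=5.7856
  candidates: C₊=(2.1289,5.4342) cross=41.163; C₋=(2.8419,-6.1150) cross=-41.163
  mode + wants cross > 0 → take C=(2.1289,5.4342) (cross=41.163)
ex = (C−B)/|BC| = (0.2050,0.9788); ey = (-0.9788,0.2050)
P = B + 1.67·ex + 0.71·ey = (0.5463,1.3417)

0.55 1.34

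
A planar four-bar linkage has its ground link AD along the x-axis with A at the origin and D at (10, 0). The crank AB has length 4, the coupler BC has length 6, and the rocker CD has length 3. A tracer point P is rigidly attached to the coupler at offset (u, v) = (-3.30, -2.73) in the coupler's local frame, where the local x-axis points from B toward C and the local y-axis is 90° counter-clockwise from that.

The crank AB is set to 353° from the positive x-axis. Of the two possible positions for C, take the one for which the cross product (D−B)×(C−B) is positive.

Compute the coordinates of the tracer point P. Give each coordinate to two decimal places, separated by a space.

A=(0,0), D=(10.00,0)
B = A + 4.00·(cos353°, sin353°) = (3.9702, -0.4875)
|BD| = 6.0495
circle(B,6.00) ∩ circle(D,3.00): a=5.2563, h=2.8933
  candidates: C₊=(8.9763,2.8199) cross=17.503; C₋=(9.4426,-2.9478) cross=-17.503
  mode + wants cross > 0 → take C=(8.9763,2.8199) (cross=17.503)
ex = (C−B)/|BC| = (0.8344,0.5512); ey = (-0.5512,0.8344)
P = B + -3.30·ex + -2.73·ey = (2.7217,-4.5843)

2.72 -4.58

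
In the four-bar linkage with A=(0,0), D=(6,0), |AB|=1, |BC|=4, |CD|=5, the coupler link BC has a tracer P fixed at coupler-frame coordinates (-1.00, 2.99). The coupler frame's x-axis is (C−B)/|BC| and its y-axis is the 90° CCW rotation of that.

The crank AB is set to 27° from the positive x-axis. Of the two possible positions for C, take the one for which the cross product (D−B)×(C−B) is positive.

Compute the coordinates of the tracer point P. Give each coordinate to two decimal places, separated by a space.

-2.20 1.08

A=(0,0), D=(6.00,0)
B = A + 1.00·(cos27°, sin27°) = (0.8910, 0.4540)
|BD| = 5.1291
circle(B,4.00) ∩ circle(D,5.00): a=1.6872, h=3.6267
  candidates: C₊=(2.8926,3.9172) cross=18.602; C₋=(2.2506,-3.3079) cross=-18.602
  mode + wants cross > 0 → take C=(2.8926,3.9172) (cross=18.602)
ex = (C−B)/|BC| = (0.5004,0.8658); ey = (-0.8658,0.5004)
P = B + -1.00·ex + 2.99·ey = (-2.1981,1.0844)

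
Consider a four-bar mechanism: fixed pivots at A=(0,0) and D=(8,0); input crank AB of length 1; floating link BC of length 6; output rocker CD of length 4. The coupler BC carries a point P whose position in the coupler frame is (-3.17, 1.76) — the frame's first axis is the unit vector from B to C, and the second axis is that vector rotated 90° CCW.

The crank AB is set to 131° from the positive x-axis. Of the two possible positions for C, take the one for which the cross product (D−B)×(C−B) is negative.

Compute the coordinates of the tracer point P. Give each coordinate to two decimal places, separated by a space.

A=(0,0), D=(8.00,0)
B = A + 1.00·(cos131°, sin131°) = (-0.6561, 0.7547)
|BD| = 8.6889
circle(B,6.00) ∩ circle(D,4.00): a=5.4953, h=2.4086
  candidates: C₊=(5.0277,2.6769) cross=20.928; C₋=(4.6093,-2.1221) cross=-20.928
  mode - wants cross < 0 → take C=(4.6093,-2.1221) (cross=-20.928)
ex = (C−B)/|BC| = (0.8776,-0.4795); ey = (0.4795,0.8776)
P = B + -3.17·ex + 1.76·ey = (-2.5941,3.8191)

-2.59 3.82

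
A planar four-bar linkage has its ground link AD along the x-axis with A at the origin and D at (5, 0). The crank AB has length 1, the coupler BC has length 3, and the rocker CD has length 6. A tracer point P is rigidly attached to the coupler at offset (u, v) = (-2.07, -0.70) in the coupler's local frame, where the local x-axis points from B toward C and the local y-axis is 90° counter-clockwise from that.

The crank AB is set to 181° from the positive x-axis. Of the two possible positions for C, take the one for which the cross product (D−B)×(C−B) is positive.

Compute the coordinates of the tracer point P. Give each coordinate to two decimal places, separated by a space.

-0.83 -2.20

A=(0,0), D=(5.00,0)
B = A + 1.00·(cos181°, sin181°) = (-0.9998, -0.0175)
|BD| = 5.9999
circle(B,3.00) ∩ circle(D,6.00): a=0.7499, h=2.9048
  candidates: C₊=(-0.2584,2.8895) cross=17.428; C₋=(-0.2415,-2.9200) cross=-17.428
  mode + wants cross > 0 → take C=(-0.2584,2.8895) (cross=17.428)
ex = (C−B)/|BC| = (0.2471,0.9690); ey = (-0.9690,0.2471)
P = B + -2.07·ex + -0.70·ey = (-0.8332,-2.1962)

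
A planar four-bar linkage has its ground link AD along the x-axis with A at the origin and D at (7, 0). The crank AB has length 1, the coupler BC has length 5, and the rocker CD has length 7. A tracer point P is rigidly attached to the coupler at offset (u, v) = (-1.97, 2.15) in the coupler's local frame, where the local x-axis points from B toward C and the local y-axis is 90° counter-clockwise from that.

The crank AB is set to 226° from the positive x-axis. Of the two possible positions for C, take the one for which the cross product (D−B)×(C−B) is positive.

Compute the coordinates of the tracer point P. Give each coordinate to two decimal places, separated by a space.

A=(0,0), D=(7.00,0)
B = A + 1.00·(cos226°, sin226°) = (-0.6947, -0.7193)
|BD| = 7.7282
circle(B,5.00) ∩ circle(D,7.00): a=2.3114, h=4.4337
  candidates: C₊=(1.1940,3.9102) cross=34.265; C₋=(2.0193,-4.9186) cross=-34.265
  mode + wants cross > 0 → take C=(1.1940,3.9102) (cross=34.265)
ex = (C−B)/|BC| = (0.3777,0.9259); ey = (-0.9259,0.3777)
P = B + -1.97·ex + 2.15·ey = (-3.4295,-1.7313)

-3.43 -1.73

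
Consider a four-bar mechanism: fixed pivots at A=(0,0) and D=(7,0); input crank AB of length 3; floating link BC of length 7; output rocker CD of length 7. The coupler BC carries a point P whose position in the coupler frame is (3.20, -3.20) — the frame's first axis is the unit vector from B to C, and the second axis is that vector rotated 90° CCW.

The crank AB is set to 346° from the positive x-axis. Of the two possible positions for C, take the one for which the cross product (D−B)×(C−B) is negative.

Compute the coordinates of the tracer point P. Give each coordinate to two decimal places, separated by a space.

A=(0,0), D=(7.00,0)
B = A + 3.00·(cos346°, sin346°) = (2.9109, -0.7258)
|BD| = 4.1530
circle(B,7.00) ∩ circle(D,7.00): a=2.0765, h=6.6849
  candidates: C₊=(3.7872,6.2192) cross=27.763; C₋=(6.1237,-6.9449) cross=-27.763
  mode - wants cross < 0 → take C=(6.1237,-6.9449) (cross=-27.763)
ex = (C−B)/|BC| = (0.4590,-0.8885); ey = (0.8885,0.4590)
P = B + 3.20·ex + -3.20·ey = (1.5365,-5.0375)

1.54 -5.04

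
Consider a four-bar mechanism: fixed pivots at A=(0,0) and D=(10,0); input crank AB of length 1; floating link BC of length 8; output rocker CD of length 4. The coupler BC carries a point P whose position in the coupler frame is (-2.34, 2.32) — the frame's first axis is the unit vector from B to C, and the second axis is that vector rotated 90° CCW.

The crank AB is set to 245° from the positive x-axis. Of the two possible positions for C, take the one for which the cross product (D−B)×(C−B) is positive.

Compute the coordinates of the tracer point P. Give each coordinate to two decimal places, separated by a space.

-3.52 0.22

A=(0,0), D=(10.00,0)
B = A + 1.00·(cos245°, sin245°) = (-0.4226, -0.9063)
|BD| = 10.4619
circle(B,8.00) ∩ circle(D,4.00): a=7.5250, h=2.7156
  candidates: C₊=(6.8388,2.4509) cross=28.410; C₋=(7.3093,-2.9598) cross=-28.410
  mode + wants cross > 0 → take C=(6.8388,2.4509) (cross=28.410)
ex = (C−B)/|BC| = (0.9077,0.4197); ey = (-0.4197,0.9077)
P = B + -2.34·ex + 2.32·ey = (-3.5202,0.2175)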